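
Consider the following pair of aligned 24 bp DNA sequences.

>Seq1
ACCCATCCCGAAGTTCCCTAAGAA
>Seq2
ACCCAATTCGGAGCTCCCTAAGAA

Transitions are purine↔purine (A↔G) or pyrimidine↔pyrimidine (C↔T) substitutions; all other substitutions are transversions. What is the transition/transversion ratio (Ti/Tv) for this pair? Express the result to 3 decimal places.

Mismatches occur at site 6 (T↔A, transversion), site 7 (C↔T, transition), site 8 (C↔T, transition), site 11 (A↔G, transition), site 14 (T↔C, transition).
Of the 5 differences, 4 transitions and 1 transversion, so Ti/Tv = 4/1 = 4.000.

4.000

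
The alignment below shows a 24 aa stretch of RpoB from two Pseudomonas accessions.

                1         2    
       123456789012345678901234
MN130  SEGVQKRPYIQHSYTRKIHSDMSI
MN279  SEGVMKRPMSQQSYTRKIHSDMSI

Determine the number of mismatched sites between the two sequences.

Mismatches occur at site 5 (Q/M), site 9 (Y/M), site 10 (I/S), site 12 (H/Q).
That gives 4 mismatches out of 24 aligned sites, so the Hamming distance is 4.

4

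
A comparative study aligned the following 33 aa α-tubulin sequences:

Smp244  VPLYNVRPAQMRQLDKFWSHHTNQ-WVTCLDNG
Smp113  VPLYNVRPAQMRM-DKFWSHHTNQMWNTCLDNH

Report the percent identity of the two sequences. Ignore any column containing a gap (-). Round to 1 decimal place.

Excluding the 2 gap columns leaves 31 comparable sites.
The sequences differ at positions 13 (Q/M), 27 (V/N), 33 (G/H).
28 of the 31 comparable sites match, so the percent identity is 28/31 × 100 = 90.3%.

90.3%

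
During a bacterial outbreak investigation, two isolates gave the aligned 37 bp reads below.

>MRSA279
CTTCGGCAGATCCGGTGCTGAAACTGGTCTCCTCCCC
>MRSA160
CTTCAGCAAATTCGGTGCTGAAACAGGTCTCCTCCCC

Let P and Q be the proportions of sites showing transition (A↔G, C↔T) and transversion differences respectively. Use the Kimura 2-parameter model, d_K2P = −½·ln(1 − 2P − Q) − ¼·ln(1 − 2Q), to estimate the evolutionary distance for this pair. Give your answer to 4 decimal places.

0.1188

The sequences differ at positions 5 (G/A, transition), 9 (G/A, transition), 12 (C/T, transition), 25 (T/A, transversion).
Of the 4 differences, 3 transitions and 1 transversion over 37 sites: P = 3/37 = 0.081081, Q = 1/37 = 0.027027.
d = −0.5·ln(0.810811) − 0.25·ln(0.945946) = −0.5·(-0.209720) − 0.25·(-0.055570) = 0.1188.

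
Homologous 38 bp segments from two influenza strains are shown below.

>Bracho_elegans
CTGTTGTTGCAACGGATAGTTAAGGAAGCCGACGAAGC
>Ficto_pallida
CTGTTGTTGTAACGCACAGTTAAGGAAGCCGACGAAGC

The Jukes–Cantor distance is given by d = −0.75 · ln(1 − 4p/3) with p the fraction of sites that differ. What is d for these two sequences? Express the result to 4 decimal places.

0.0834

Mismatches occur at site 10 (C→T), site 15 (G→C), site 17 (T→C).
p = 3/38 = 0.078947.
d = −0.75 · ln(1 − (4/3)·0.078947) = −0.75 · ln(0.894737) = −0.75 · (-0.111225) = 0.0834.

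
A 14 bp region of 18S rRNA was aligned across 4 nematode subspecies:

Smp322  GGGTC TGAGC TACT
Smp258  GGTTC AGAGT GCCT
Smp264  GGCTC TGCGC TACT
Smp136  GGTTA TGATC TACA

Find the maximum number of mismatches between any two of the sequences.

7

Pairwise Hamming distances:
  Smp322 vs Smp258: 5
  Smp322 vs Smp264: 2
  Smp322 vs Smp136: 4
  Smp258 vs Smp264: 6
  Smp258 vs Smp136: 7
  Smp264 vs Smp136: 5
The largest is 7, between Smp258 and Smp136.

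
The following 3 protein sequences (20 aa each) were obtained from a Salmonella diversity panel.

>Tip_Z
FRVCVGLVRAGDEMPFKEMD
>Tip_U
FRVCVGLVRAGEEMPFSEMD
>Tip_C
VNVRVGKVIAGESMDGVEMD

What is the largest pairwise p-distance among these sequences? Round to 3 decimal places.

0.500

Pairwise Hamming distances:
  Tip_Z vs Tip_U: 2
  Tip_Z vs Tip_C: 10
  Tip_U vs Tip_C: 9
The largest is 10 mismatches, between Tip_Z and Tip_C; p = 10/20 = 0.500.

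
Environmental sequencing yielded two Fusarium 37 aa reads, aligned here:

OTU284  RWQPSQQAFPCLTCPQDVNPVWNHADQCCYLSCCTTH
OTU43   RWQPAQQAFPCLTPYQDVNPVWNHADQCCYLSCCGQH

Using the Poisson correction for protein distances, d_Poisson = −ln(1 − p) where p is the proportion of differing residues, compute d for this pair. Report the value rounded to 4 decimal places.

0.1452

The sequences differ at positions 5 (S/A), 14 (C/P), 15 (P/Y), 35 (T/G), 36 (T/Q).
p = 5/37 = 0.135135.
d = −ln(1 − 0.135135) = −ln(0.864865) = 0.1452.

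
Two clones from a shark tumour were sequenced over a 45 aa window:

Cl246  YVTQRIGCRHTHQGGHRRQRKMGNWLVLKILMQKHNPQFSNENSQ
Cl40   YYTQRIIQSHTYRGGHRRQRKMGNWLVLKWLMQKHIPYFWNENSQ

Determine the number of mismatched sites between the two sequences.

10

The sequences differ at positions 2 (V/Y), 7 (G/I), 8 (C/Q), 9 (R/S), 12 (H/Y), 13 (Q/R), 30 (I/W), 36 (N/I), 38 (Q/Y), 40 (S/W).
That gives 10 mismatches out of 45 aligned sites, so the Hamming distance is 10.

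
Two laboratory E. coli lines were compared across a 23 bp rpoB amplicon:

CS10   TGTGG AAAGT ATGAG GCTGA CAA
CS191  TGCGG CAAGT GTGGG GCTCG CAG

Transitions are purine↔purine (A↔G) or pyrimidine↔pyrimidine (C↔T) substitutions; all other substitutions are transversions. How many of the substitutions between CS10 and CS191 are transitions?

5

Differing sites — 3:T/C (Ti); 6:A/C (Tv); 11:A/G (Ti); 14:A/G (Ti); 19:G/C (Tv); 20:A/G (Ti); 23:A/G (Ti).
Of the 7 differences, 5 transitions and 2 transversions, so the answer is 5.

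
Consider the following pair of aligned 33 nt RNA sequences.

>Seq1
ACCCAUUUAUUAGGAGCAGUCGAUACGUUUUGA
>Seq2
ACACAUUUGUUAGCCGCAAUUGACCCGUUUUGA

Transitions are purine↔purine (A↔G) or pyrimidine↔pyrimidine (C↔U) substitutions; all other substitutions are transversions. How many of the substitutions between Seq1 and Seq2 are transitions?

4

Mismatches occur at site 3 (C→A, transversion), site 9 (A→G, transition), site 14 (G→C, transversion), site 15 (A→C, transversion), site 19 (G→A, transition), site 21 (C→U, transition), site 24 (U→C, transition), site 25 (A→C, transversion).
Of the 8 differences, 4 transitions and 4 transversions, so the answer is 4.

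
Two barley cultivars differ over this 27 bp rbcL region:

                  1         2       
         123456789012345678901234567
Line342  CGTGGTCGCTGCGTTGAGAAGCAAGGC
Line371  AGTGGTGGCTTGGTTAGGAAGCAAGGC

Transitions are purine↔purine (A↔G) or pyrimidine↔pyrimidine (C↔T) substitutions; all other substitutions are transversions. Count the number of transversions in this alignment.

4

Differing sites — 1:C/A (Tv); 7:C/G (Tv); 11:G/T (Tv); 12:C/G (Tv); 16:G/A (Ti); 17:A/G (Ti).
Of the 6 differences, 2 transitions and 4 transversions, so the answer is 4.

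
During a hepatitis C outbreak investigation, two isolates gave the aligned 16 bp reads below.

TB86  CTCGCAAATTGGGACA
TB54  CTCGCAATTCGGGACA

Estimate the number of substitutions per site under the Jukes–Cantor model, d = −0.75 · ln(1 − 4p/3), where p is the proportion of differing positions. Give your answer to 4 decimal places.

0.1367

Mismatches occur at site 8 (A/T), site 10 (T/C).
p = 2/16 = 0.125000.
d = −0.75 · ln(1 − (4/3)·0.125000) = −0.75 · ln(0.833333) = −0.75 · (-0.182322) = 0.1367.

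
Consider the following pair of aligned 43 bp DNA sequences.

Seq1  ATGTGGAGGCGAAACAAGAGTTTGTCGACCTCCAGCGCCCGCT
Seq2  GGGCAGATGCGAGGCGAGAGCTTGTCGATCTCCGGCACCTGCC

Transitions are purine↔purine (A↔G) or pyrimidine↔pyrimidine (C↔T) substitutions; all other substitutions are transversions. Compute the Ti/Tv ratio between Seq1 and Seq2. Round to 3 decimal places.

6.000

Differing sites — 1:A/G (Ti); 2:T/G (Tv); 4:T/C (Ti); 5:G/A (Ti); 8:G/T (Tv); 13:A/G (Ti); 14:A/G (Ti); 16:A/G (Ti); 21:T/C (Ti); 29:C/T (Ti); 34:A/G (Ti); 37:G/A (Ti); 40:C/T (Ti); 43:T/C (Ti).
Of the 14 differences, 12 transitions and 2 transversions, so Ti/Tv = 12/2 = 6.000.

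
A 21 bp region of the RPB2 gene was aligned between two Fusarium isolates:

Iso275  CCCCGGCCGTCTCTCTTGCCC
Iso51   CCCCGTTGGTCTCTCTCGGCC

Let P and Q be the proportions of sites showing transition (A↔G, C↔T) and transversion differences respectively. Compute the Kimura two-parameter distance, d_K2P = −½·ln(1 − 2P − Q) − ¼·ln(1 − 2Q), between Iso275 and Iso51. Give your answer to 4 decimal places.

0.2869

The sequences differ at positions 6 (G/T, transversion), 7 (C/T, transition), 8 (C/G, transversion), 17 (T/C, transition), 19 (C/G, transversion).
Of the 5 differences, 2 transitions and 3 transversions over 21 sites: P = 2/21 = 0.095238, Q = 3/21 = 0.142857.
d = −0.5·ln(0.666667) − 0.25·ln(0.714286) = −0.5·(-0.405465) − 0.25·(-0.336472) = 0.2869.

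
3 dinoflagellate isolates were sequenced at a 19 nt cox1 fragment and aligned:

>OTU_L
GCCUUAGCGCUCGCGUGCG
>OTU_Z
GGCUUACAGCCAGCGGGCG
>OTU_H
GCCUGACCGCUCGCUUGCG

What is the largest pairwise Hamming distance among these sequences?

7

Pairwise Hamming distances:
  OTU_L vs OTU_Z: 6
  OTU_L vs OTU_H: 3
  OTU_Z vs OTU_H: 7
The largest is 7, between OTU_Z and OTU_H.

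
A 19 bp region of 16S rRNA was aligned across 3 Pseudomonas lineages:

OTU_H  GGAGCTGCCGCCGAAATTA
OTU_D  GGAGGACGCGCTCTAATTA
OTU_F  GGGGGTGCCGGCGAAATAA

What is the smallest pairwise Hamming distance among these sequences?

4

Pairwise Hamming distances:
  OTU_H vs OTU_D: 7
  OTU_H vs OTU_F: 4
  OTU_D vs OTU_F: 9
The smallest is 4, between OTU_H and OTU_F.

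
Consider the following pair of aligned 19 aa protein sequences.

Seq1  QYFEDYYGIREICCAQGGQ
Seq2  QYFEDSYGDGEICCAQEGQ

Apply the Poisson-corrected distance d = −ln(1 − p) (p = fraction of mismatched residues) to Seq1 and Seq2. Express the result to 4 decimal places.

0.2364

Differing sites — 6:Y/S; 9:I/D; 10:R/G; 17:G/E.
p = 4/19 = 0.210526.
d = −ln(1 − 0.210526) = −ln(0.789474) = 0.2364.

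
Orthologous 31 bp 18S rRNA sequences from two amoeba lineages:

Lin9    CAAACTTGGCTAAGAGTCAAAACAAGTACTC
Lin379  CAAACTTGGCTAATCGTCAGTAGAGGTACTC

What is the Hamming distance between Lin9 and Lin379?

Differing sites — 14:G/T; 15:A/C; 20:A/G; 21:A/T; 23:C/G; 25:A/G.
That gives 6 mismatches out of 31 aligned sites, so the Hamming distance is 6.

6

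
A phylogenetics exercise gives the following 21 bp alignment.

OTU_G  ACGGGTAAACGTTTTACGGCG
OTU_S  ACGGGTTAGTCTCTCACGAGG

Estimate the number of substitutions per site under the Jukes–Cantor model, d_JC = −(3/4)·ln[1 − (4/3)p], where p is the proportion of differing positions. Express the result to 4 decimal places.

0.5319

Differing sites — 7:A/T; 9:A/G; 10:C/T; 11:G/C; 13:T/C; 15:T/C; 19:G/A; 20:C/G.
p = 8/21 = 0.380952.
d = −0.75 · ln(1 − (4/3)·0.380952) = −0.75 · ln(0.492064) = −0.75 · (-0.709146) = 0.5319.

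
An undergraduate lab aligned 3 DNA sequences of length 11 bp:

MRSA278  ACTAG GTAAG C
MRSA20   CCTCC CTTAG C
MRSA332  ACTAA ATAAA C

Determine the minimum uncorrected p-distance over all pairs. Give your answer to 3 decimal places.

Pairwise Hamming distances:
  MRSA278 vs MRSA20: 5
  MRSA278 vs MRSA332: 3
  MRSA20 vs MRSA332: 6
The smallest is 3 mismatches, between MRSA278 and MRSA332; p = 3/11 = 0.273.

0.273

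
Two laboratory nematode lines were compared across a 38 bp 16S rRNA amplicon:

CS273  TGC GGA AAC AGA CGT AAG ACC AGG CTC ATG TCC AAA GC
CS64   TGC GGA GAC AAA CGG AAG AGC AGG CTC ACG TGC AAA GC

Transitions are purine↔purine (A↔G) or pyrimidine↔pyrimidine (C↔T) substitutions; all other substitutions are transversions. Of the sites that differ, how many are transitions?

Mismatches occur at site 7 (A↔G, transition), site 11 (G↔A, transition), site 15 (T↔G, transversion), site 20 (C↔G, transversion), site 29 (T↔C, transition), site 32 (C↔G, transversion).
Of the 6 differences, 3 transitions and 3 transversions, so the answer is 3.

3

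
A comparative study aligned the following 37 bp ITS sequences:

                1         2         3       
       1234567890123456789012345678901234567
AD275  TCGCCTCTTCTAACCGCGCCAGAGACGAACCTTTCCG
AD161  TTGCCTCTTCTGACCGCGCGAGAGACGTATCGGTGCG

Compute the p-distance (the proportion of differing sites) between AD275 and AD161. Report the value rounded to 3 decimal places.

0.216

The sequences differ at positions 2 (C/T), 12 (A/G), 20 (C/G), 28 (A/T), 30 (C/T), 32 (T/G), 33 (T/G), 35 (C/G).
There are 8 differences over 37 sites, so p = 8/37 = 0.216.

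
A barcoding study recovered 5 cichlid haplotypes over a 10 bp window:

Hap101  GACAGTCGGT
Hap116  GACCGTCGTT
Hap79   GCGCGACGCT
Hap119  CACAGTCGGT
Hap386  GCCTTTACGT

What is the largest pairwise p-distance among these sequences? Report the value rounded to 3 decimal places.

Pairwise Hamming distances:
  Hap101 vs Hap116: 2
  Hap101 vs Hap79: 5
  Hap101 vs Hap119: 1
  Hap101 vs Hap386: 5
  Hap116 vs Hap79: 4
  Hap116 vs Hap119: 3
  Hap116 vs Hap386: 6
  Hap79 vs Hap119: 6
  Hap79 vs Hap386: 7
  Hap119 vs Hap386: 6
The largest is 7 mismatches, between Hap79 and Hap386; p = 7/10 = 0.700.

0.700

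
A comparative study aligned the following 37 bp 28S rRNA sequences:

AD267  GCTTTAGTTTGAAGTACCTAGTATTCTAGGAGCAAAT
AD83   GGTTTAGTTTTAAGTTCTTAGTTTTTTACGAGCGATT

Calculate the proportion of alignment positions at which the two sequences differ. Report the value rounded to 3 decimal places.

0.243

The sequences differ at positions 2 (C/G), 11 (G/T), 16 (A/T), 18 (C/T), 23 (A/T), 26 (C/T), 29 (G/C), 34 (A/G), 36 (A/T).
There are 9 differences over 37 sites, so p = 9/37 = 0.243.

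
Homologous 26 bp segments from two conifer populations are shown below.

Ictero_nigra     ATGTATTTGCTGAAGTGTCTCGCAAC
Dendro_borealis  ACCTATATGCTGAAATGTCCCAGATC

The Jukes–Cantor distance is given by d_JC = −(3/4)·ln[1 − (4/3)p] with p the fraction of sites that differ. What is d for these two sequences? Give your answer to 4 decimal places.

Differing sites — 2:T/C; 3:G/C; 7:T/A; 15:G/A; 20:T/C; 22:G/A; 23:C/G; 25:A/T.
p = 8/26 = 0.307692.
d = −0.75 · ln(1 − (4/3)·0.307692) = −0.75 · ln(0.589744) = −0.75 · (-0.528067) = 0.3961.

0.3961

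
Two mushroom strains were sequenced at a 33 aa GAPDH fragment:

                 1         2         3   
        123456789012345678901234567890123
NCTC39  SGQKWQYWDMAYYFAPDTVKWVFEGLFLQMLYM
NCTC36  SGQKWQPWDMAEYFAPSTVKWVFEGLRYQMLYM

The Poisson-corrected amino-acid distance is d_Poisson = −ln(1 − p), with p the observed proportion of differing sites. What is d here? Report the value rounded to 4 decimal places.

0.1643

Mismatches occur at site 7 (Y↔P), site 12 (Y↔E), site 17 (D↔S), site 27 (F↔R), site 28 (L↔Y).
p = 5/33 = 0.151515.
d = −ln(1 − 0.151515) = −ln(0.848485) = 0.1643.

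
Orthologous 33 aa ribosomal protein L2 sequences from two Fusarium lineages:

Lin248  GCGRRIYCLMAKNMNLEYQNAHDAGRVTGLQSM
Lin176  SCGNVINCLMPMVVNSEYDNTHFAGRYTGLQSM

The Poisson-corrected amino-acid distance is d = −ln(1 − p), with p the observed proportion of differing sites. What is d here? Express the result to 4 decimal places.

0.5008

The sequences differ at positions 1 (G/S), 4 (R/N), 5 (R/V), 7 (Y/N), 11 (A/P), 12 (K/M), 13 (N/V), 14 (M/V), 16 (L/S), 19 (Q/D), 21 (A/T), 23 (D/F), 27 (V/Y).
p = 13/33 = 0.393939.
d = −ln(1 − 0.393939) = −ln(0.606061) = 0.5008.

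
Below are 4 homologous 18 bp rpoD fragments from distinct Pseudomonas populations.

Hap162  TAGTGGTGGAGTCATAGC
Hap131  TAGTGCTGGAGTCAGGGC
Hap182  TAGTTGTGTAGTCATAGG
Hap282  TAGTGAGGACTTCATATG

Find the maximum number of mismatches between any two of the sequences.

9

Pairwise Hamming distances:
  Hap162 vs Hap131: 3
  Hap162 vs Hap182: 3
  Hap162 vs Hap282: 7
  Hap131 vs Hap182: 6
  Hap131 vs Hap282: 9
  Hap182 vs Hap282: 7
The largest is 9, between Hap131 and Hap282.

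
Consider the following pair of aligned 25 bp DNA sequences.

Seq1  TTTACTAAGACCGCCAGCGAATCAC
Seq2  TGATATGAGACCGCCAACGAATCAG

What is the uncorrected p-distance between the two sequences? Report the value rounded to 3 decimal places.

The sequences differ at positions 2 (T/G), 3 (T/A), 4 (A/T), 5 (C/A), 7 (A/G), 17 (G/A), 25 (C/G).
There are 7 differences over 25 sites, so p = 7/25 = 0.280.

0.280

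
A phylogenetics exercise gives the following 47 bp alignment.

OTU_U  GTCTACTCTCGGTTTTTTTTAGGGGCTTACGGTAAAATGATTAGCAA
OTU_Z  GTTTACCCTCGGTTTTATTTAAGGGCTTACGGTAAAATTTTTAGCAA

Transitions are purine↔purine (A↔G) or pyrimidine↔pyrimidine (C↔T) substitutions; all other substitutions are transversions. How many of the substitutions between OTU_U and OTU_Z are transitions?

3

Mismatches occur at site 3 (C↔T, transition), site 7 (T↔C, transition), site 17 (T↔A, transversion), site 22 (G↔A, transition), site 39 (G↔T, transversion), site 40 (A↔T, transversion).
Of the 6 differences, 3 transitions and 3 transversions, so the answer is 3.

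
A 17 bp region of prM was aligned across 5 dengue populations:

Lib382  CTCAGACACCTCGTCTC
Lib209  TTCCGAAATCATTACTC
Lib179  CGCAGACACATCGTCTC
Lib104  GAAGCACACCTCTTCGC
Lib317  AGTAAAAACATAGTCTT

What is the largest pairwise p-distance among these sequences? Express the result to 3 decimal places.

Pairwise Hamming distances:
  Lib382 vs Lib209: 8
  Lib382 vs Lib179: 2
  Lib382 vs Lib104: 7
  Lib382 vs Lib317: 8
  Lib209 vs Lib179: 10
  Lib209 vs Lib104: 11
  Lib209 vs Lib317: 12
  Lib179 vs Lib104: 8
  Lib179 vs Lib317: 6
  Lib104 vs Lib317: 11
The largest is 12 mismatches, between Lib209 and Lib317; p = 12/17 = 0.706.

0.706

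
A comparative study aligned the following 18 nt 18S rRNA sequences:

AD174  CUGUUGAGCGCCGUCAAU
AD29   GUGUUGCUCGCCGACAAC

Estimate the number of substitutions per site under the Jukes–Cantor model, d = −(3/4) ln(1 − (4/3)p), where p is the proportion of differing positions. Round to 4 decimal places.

0.3470

The sequences differ at positions 1 (C/G), 7 (A/C), 8 (G/U), 14 (U/A), 18 (U/C).
p = 5/18 = 0.277778.
d = −0.75 · ln(1 − (4/3)·0.277778) = −0.75 · ln(0.629629) = −0.75 · (-0.462625) = 0.3470.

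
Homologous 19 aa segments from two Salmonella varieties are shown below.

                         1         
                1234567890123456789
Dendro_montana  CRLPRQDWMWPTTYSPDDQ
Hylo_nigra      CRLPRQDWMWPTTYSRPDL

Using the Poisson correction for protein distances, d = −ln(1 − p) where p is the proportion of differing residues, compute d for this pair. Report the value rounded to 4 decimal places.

Mismatches occur at site 16 (P→R), site 17 (D→P), site 19 (Q→L).
p = 3/19 = 0.157895.
d = −ln(1 − 0.157895) = −ln(0.842105) = 0.1719.

0.1719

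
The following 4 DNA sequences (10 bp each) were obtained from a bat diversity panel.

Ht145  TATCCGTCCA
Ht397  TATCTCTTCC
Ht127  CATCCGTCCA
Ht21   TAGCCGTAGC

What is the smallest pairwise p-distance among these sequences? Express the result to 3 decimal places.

Pairwise Hamming distances:
  Ht145 vs Ht397: 4
  Ht145 vs Ht127: 1
  Ht145 vs Ht21: 4
  Ht397 vs Ht127: 5
  Ht397 vs Ht21: 5
  Ht127 vs Ht21: 5
The smallest is 1 mismatch, between Ht145 and Ht127; p = 1/10 = 0.100.

0.100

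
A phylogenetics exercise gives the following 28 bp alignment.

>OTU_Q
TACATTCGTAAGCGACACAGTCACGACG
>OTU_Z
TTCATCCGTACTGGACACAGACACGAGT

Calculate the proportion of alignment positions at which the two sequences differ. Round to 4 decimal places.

Differing sites — 2:A/T; 6:T/C; 11:A/C; 12:G/T; 13:C/G; 21:T/A; 27:C/G; 28:G/T.
There are 8 differences over 28 sites, so p = 8/28 = 0.2857.

0.2857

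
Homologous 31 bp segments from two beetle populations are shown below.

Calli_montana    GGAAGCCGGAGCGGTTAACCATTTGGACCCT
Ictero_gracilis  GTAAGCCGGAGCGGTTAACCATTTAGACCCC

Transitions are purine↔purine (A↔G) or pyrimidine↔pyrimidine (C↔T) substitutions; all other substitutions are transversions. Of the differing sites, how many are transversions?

The sequences differ at positions 2 (G/T, transversion), 25 (G/A, transition), 31 (T/C, transition).
Of the 3 differences, 2 transitions and 1 transversion, so the answer is 1.

1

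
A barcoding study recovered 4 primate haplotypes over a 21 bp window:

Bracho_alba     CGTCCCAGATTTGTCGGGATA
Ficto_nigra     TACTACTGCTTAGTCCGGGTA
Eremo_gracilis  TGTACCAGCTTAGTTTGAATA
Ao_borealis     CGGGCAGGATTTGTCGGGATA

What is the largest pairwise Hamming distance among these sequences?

11

Pairwise Hamming distances:
  Bracho_alba vs Ficto_nigra: 10
  Bracho_alba vs Eremo_gracilis: 7
  Bracho_alba vs Ao_borealis: 4
  Ficto_nigra vs Eremo_gracilis: 9
  Ficto_nigra vs Ao_borealis: 11
  Eremo_gracilis vs Ao_borealis: 10
The largest is 11, between Ficto_nigra and Ao_borealis.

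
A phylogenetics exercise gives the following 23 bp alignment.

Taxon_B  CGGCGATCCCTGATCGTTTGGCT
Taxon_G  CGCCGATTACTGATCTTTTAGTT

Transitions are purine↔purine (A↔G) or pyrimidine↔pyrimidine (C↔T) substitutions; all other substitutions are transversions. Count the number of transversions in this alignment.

3

Mismatches occur at site 3 (G→C, transversion), site 8 (C→T, transition), site 9 (C→A, transversion), site 16 (G→T, transversion), site 20 (G→A, transition), site 22 (C→T, transition).
Of the 6 differences, 3 transitions and 3 transversions, so the answer is 3.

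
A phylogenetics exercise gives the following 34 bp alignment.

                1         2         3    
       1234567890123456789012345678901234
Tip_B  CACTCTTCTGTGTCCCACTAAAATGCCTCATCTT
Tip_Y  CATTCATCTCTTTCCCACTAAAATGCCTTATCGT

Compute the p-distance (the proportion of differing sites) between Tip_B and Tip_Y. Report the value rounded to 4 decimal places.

The sequences differ at positions 3 (C/T), 6 (T/A), 10 (G/C), 12 (G/T), 29 (C/T), 33 (T/G).
There are 6 differences over 34 sites, so p = 6/34 = 0.1765.

0.1765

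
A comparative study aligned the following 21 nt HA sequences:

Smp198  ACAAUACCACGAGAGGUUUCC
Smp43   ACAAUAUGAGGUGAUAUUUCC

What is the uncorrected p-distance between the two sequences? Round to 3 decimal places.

0.286

The sequences differ at positions 7 (C/U), 8 (C/G), 10 (C/G), 12 (A/U), 15 (G/U), 16 (G/A).
There are 6 differences over 21 sites, so p = 6/21 = 0.286.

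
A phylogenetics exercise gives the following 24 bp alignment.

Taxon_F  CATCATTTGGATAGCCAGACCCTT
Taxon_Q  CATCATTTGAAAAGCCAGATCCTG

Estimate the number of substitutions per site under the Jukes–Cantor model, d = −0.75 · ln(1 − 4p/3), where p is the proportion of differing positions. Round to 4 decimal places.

0.1885

The sequences differ at positions 10 (G/A), 12 (T/A), 20 (C/T), 24 (T/G).
p = 4/24 = 0.166667.
d = −0.75 · ln(1 − (4/3)·0.166667) = −0.75 · ln(0.777777) = −0.75 · (-0.251315) = 0.1885.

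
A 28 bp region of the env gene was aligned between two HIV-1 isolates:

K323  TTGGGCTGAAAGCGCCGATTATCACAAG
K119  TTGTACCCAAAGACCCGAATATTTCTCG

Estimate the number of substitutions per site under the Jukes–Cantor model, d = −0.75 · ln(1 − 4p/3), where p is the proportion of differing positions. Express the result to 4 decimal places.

0.5565

The sequences differ at positions 4 (G/T), 5 (G/A), 7 (T/C), 8 (G/C), 13 (C/A), 14 (G/C), 19 (T/A), 23 (C/T), 24 (A/T), 26 (A/T), 27 (A/C).
p = 11/28 = 0.392857.
d = −0.75 · ln(1 − (4/3)·0.392857) = −0.75 · ln(0.476191) = −0.75 · (-0.741936) = 0.5565.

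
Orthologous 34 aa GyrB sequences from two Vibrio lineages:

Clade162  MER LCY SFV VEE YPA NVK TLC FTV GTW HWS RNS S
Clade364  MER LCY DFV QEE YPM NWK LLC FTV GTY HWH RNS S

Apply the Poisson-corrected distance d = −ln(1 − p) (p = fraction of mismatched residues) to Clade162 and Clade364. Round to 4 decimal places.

0.2305

The sequences differ at positions 7 (S/D), 10 (V/Q), 15 (A/M), 17 (V/W), 19 (T/L), 27 (W/Y), 30 (S/H).
p = 7/34 = 0.205882.
d = −ln(1 − 0.205882) = −ln(0.794118) = 0.2305.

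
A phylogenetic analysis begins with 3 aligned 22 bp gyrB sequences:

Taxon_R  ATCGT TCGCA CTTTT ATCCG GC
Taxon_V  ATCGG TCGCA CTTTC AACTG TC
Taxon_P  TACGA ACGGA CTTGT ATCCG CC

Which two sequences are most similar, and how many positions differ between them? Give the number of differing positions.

Pairwise Hamming distances:
  Taxon_R vs Taxon_V: 5
  Taxon_R vs Taxon_P: 7
  Taxon_V vs Taxon_P: 10
The smallest is 5, between Taxon_R and Taxon_V.

5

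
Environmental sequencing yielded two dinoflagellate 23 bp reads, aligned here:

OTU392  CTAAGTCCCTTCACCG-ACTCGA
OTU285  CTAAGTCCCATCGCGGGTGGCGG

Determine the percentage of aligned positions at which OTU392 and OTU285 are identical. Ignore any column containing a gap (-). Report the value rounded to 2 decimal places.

Excluding the 1 gap column leaves 22 comparable sites.
Differing sites — 10:T/A; 13:A/G; 15:C/G; 18:A/T; 19:C/G; 20:T/G; 23:A/G.
15 of the 22 comparable sites match, so the percent identity is 15/22 × 100 = 68.18%.

68.18%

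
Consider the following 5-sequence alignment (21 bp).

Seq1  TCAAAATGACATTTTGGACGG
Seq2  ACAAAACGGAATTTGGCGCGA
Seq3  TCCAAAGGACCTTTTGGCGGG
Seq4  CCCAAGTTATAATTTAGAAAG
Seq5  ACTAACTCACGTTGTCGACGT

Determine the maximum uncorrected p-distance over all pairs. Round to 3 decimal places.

0.714

Pairwise Hamming distances:
  Seq1 vs Seq2: 8
  Seq1 vs Seq3: 5
  Seq1 vs Seq4: 9
  Seq1 vs Seq5: 8
  Seq2 vs Seq3: 11
  Seq2 vs Seq4: 15
  Seq2 vs Seq5: 13
  Seq3 vs Seq4: 11
  Seq3 vs Seq5: 11
  Seq4 vs Seq5: 12
The largest is 15 mismatches, between Seq2 and Seq4; p = 15/21 = 0.714.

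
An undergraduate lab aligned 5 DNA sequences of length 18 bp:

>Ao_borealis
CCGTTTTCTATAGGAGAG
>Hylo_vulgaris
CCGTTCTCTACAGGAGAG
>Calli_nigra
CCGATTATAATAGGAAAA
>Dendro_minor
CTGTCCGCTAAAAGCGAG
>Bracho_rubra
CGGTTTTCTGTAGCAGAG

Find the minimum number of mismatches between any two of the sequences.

2

Pairwise Hamming distances:
  Ao_borealis vs Hylo_vulgaris: 2
  Ao_borealis vs Calli_nigra: 6
  Ao_borealis vs Dendro_minor: 7
  Ao_borealis vs Bracho_rubra: 3
  Hylo_vulgaris vs Calli_nigra: 8
  Hylo_vulgaris vs Dendro_minor: 6
  Hylo_vulgaris vs Bracho_rubra: 5
  Calli_nigra vs Dendro_minor: 12
  Calli_nigra vs Bracho_rubra: 9
  Dendro_minor vs Bracho_rubra: 9
The smallest is 2, between Ao_borealis and Hylo_vulgaris.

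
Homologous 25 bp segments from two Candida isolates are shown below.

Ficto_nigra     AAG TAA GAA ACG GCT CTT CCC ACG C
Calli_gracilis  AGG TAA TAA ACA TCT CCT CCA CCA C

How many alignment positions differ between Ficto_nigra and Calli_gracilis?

8

Mismatches occur at site 2 (A↔G), site 7 (G↔T), site 12 (G↔A), site 13 (G↔T), site 17 (T↔C), site 21 (C↔A), site 22 (A↔C), site 24 (G↔A).
That gives 8 mismatches out of 25 aligned sites, so the Hamming distance is 8.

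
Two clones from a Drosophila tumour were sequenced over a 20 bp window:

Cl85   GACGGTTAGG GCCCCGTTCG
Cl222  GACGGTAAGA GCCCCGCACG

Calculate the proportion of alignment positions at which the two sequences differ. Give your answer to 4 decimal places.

0.2000

Mismatches occur at site 7 (T↔A), site 10 (G↔A), site 17 (T↔C), site 18 (T↔A).
There are 4 differences over 20 sites, so p = 4/20 = 0.2000.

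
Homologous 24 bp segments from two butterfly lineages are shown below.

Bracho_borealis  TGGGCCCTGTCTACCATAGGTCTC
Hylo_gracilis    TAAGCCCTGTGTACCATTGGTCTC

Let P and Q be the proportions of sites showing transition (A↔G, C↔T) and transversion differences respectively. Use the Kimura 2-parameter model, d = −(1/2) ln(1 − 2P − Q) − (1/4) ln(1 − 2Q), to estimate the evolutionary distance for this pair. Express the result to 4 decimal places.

Mismatches occur at site 2 (G→A, transition), site 3 (G→A, transition), site 11 (C→G, transversion), site 18 (A→T, transversion).
Of the 4 differences, 2 transitions and 2 transversions over 24 sites: P = 2/24 = 0.083333, Q = 2/24 = 0.083333.
d = −0.5·ln(0.750001) − 0.25·ln(0.833334) = −0.5·(-0.287681) − 0.25·(-0.182321) = 0.1894.

0.1894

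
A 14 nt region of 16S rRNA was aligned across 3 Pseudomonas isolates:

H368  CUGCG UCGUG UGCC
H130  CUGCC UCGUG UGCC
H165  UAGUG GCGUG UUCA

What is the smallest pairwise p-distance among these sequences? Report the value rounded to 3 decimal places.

Pairwise Hamming distances:
  H368 vs H130: 1
  H368 vs H165: 6
  H130 vs H165: 7
The smallest is 1 mismatch, between H368 and H130; p = 1/14 = 0.071.

0.071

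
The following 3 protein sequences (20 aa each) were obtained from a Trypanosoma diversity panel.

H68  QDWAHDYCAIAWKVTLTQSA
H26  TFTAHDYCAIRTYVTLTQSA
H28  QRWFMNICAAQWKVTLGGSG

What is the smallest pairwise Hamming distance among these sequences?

6

Pairwise Hamming distances:
  H68 vs H26: 6
  H68 vs H28: 10
  H26 vs H28: 14
The smallest is 6, between H68 and H26.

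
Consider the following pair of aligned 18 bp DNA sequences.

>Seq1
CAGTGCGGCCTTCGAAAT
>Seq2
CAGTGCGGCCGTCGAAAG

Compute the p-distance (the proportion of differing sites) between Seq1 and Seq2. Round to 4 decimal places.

0.1111

The sequences differ at positions 11 (T/G), 18 (T/G).
There are 2 differences over 18 sites, so p = 2/18 = 0.1111.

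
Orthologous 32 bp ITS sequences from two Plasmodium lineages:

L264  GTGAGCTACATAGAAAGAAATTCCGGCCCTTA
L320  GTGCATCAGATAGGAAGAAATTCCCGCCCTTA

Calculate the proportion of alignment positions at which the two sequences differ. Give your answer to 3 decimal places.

0.219

The sequences differ at positions 4 (A/C), 5 (G/A), 6 (C/T), 7 (T/C), 9 (C/G), 14 (A/G), 25 (G/C).
There are 7 differences over 32 sites, so p = 7/32 = 0.219.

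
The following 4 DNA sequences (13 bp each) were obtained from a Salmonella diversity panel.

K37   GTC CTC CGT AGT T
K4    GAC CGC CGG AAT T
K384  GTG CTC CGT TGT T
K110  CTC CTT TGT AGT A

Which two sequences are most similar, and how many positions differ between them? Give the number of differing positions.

2

Pairwise Hamming distances:
  K37 vs K4: 4
  K37 vs K384: 2
  K37 vs K110: 4
  K4 vs K384: 6
  K4 vs K110: 8
  K384 vs K110: 6
The smallest is 2, between K37 and K384.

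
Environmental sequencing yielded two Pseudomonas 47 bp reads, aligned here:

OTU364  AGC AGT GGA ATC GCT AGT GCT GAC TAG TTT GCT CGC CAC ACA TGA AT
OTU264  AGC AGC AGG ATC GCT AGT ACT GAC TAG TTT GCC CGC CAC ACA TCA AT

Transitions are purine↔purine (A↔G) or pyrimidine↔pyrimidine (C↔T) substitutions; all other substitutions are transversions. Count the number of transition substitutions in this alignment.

5

The sequences differ at positions 6 (T/C, transition), 7 (G/A, transition), 9 (A/G, transition), 19 (G/A, transition), 33 (T/C, transition), 44 (G/C, transversion).
Of the 6 differences, 5 transitions and 1 transversion, so the answer is 5.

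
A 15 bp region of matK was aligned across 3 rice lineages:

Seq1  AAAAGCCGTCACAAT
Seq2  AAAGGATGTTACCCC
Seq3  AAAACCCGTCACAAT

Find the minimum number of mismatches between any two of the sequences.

Pairwise Hamming distances:
  Seq1 vs Seq2: 7
  Seq1 vs Seq3: 1
  Seq2 vs Seq3: 8
The smallest is 1, between Seq1 and Seq3.

1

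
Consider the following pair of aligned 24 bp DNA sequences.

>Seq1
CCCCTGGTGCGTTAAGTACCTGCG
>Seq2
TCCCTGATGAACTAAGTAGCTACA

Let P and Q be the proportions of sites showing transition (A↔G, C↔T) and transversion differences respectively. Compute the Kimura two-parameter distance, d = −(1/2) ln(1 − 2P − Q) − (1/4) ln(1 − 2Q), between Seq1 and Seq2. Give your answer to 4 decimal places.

Differing sites — 1:C/T (Ti); 7:G/A (Ti); 10:C/A (Tv); 11:G/A (Ti); 12:T/C (Ti); 19:C/G (Tv); 22:G/A (Ti); 24:G/A (Ti).
Of the 8 differences, 6 transitions and 2 transversions over 24 sites: P = 6/24 = 0.250000, Q = 2/24 = 0.083333.
d = −0.5·ln(0.416667) − 0.25·ln(0.833334) = −0.5·(-0.875468) − 0.25·(-0.182321) = 0.4833.

0.4833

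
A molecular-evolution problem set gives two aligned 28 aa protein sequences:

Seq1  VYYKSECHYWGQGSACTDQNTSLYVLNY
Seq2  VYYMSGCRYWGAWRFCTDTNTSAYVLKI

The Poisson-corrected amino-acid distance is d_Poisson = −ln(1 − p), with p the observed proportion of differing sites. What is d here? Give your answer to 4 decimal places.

0.4990

Mismatches occur at site 4 (K↔M), site 6 (E↔G), site 8 (H↔R), site 12 (Q↔A), site 13 (G↔W), site 14 (S↔R), site 15 (A↔F), site 19 (Q↔T), site 23 (L↔A), site 27 (N↔K), site 28 (Y↔I).
p = 11/28 = 0.392857.
d = −ln(1 − 0.392857) = −ln(0.607143) = 0.4990.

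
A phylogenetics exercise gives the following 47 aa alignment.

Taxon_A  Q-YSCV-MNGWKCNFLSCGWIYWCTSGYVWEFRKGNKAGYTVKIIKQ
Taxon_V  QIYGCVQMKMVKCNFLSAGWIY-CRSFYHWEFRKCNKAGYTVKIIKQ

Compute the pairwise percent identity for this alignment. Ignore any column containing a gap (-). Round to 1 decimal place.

79.5%

Excluding the 3 gap columns leaves 44 comparable sites.
Differing sites — 4:S/G; 9:N/K; 10:G/M; 11:W/V; 18:C/A; 25:T/R; 27:G/F; 29:V/H; 35:G/C.
35 of the 44 comparable sites match, so the percent identity is 35/44 × 100 = 79.5%.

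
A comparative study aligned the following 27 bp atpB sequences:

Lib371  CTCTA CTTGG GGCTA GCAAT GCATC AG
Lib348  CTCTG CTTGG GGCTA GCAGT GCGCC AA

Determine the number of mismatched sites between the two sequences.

Mismatches occur at site 5 (A↔G), site 19 (A↔G), site 23 (A↔G), site 24 (T↔C), site 27 (G↔A).
That gives 5 mismatches out of 27 aligned sites, so the Hamming distance is 5.

5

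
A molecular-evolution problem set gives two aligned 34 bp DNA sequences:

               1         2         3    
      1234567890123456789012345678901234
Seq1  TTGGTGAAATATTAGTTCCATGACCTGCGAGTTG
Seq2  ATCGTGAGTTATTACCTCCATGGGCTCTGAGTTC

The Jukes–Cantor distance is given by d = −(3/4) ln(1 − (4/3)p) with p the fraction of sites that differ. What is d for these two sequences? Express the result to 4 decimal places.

0.4234

Mismatches occur at site 1 (T→A), site 3 (G→C), site 8 (A→G), site 9 (A→T), site 15 (G→C), site 16 (T→C), site 23 (A→G), site 24 (C→G), site 27 (G→C), site 28 (C→T), site 34 (G→C).
p = 11/34 = 0.323529.
d = −0.75 · ln(1 − (4/3)·0.323529) = −0.75 · ln(0.568628) = −0.75 · (-0.564529) = 0.4234.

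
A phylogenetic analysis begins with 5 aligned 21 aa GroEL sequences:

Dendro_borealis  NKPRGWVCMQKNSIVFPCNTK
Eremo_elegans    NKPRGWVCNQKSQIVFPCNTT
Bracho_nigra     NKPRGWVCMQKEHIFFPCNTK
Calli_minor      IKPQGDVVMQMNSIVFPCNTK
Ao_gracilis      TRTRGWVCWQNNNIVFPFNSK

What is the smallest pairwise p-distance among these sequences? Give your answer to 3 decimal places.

Pairwise Hamming distances:
  Dendro_borealis vs Eremo_elegans: 4
  Dendro_borealis vs Bracho_nigra: 3
  Dendro_borealis vs Calli_minor: 5
  Dendro_borealis vs Ao_gracilis: 8
  Eremo_elegans vs Bracho_nigra: 5
  Eremo_elegans vs Calli_minor: 9
  Eremo_elegans vs Ao_gracilis: 10
  Bracho_nigra vs Calli_minor: 8
  Bracho_nigra vs Ao_gracilis: 10
  Calli_minor vs Ao_gracilis: 11
The smallest is 3 mismatches, between Dendro_borealis and Bracho_nigra; p = 3/21 = 0.143.

0.143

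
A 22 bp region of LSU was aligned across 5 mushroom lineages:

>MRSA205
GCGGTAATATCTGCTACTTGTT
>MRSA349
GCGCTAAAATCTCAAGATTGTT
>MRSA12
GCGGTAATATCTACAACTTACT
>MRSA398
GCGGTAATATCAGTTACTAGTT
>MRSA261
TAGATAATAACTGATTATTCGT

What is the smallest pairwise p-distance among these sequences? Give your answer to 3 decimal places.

0.136

Pairwise Hamming distances:
  MRSA205 vs MRSA349: 7
  MRSA205 vs MRSA12: 4
  MRSA205 vs MRSA398: 3
  MRSA205 vs MRSA261: 9
  MRSA349 vs MRSA12: 8
  MRSA349 vs MRSA398: 9
  MRSA349 vs MRSA261: 10
  MRSA12 vs MRSA398: 7
  MRSA12 vs MRSA261: 11
  MRSA398 vs MRSA261: 11
The smallest is 3 mismatches, between MRSA205 and MRSA398; p = 3/22 = 0.136.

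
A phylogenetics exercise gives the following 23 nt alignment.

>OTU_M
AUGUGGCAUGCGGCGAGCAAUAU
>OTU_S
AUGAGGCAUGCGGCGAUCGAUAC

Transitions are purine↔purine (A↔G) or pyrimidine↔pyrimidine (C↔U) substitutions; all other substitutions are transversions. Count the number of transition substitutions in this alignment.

Mismatches occur at site 4 (U→A, transversion), site 17 (G→U, transversion), site 19 (A→G, transition), site 23 (U→C, transition).
Of the 4 differences, 2 transitions and 2 transversions, so the answer is 2.

2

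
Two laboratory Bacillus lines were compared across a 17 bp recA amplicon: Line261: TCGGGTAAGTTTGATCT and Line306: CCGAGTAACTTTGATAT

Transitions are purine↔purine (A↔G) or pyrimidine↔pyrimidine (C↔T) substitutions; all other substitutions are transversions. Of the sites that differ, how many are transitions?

Differing sites — 1:T/C (Ti); 4:G/A (Ti); 9:G/C (Tv); 16:C/A (Tv).
Of the 4 differences, 2 transitions and 2 transversions, so the answer is 2.

2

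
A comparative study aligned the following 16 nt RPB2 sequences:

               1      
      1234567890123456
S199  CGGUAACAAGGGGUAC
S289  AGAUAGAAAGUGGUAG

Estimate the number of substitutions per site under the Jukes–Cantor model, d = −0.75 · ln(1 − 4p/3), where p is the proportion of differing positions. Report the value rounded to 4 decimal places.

Mismatches occur at site 1 (C→A), site 3 (G→A), site 6 (A→G), site 7 (C→A), site 11 (G→U), site 16 (C→G).
p = 6/16 = 0.375000.
d = −0.75 · ln(1 − (4/3)·0.375000) = −0.75 · ln(0.500000) = −0.75 · (-0.693147) = 0.5199.

0.5199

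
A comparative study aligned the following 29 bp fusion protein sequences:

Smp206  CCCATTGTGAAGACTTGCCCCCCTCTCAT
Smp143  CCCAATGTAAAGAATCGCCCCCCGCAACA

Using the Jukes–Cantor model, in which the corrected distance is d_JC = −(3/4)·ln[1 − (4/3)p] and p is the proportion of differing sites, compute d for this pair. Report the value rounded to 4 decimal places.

0.4006

Mismatches occur at site 5 (T→A), site 9 (G→A), site 14 (C→A), site 16 (T→C), site 24 (T→G), site 26 (T→A), site 27 (C→A), site 28 (A→C), site 29 (T→A).
p = 9/29 = 0.310345.
d = −0.75 · ln(1 − (4/3)·0.310345) = −0.75 · ln(0.586207) = −0.75 · (-0.534082) = 0.4006.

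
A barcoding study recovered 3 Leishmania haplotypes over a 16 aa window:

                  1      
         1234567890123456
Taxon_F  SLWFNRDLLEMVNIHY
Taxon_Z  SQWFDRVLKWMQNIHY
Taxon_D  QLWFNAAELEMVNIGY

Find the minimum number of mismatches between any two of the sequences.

Pairwise Hamming distances:
  Taxon_F vs Taxon_Z: 6
  Taxon_F vs Taxon_D: 5
  Taxon_Z vs Taxon_D: 10
The smallest is 5, between Taxon_F and Taxon_D.

5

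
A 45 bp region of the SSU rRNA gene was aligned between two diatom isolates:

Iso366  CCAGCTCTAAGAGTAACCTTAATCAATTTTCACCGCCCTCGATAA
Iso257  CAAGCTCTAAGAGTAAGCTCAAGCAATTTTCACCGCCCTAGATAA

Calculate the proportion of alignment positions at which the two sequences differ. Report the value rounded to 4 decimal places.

The sequences differ at positions 2 (C/A), 17 (C/G), 20 (T/C), 23 (T/G), 40 (C/A).
There are 5 differences over 45 sites, so p = 5/45 = 0.1111.

0.1111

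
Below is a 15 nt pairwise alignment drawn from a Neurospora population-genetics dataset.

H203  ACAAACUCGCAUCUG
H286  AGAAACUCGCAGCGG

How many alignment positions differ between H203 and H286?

Mismatches occur at site 2 (C↔G), site 12 (U↔G), site 14 (U↔G).
That gives 3 mismatches out of 15 aligned sites, so the Hamming distance is 3.

3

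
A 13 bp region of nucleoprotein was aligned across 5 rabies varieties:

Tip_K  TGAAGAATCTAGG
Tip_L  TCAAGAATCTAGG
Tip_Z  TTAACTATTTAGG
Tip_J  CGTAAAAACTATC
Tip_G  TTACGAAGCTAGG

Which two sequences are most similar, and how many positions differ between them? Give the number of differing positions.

1

Pairwise Hamming distances:
  Tip_K vs Tip_L: 1
  Tip_K vs Tip_Z: 4
  Tip_K vs Tip_J: 6
  Tip_K vs Tip_G: 3
  Tip_L vs Tip_Z: 4
  Tip_L vs Tip_J: 7
  Tip_L vs Tip_G: 3
  Tip_Z vs Tip_J: 9
  Tip_Z vs Tip_G: 5
  Tip_J vs Tip_G: 8
The smallest is 1, between Tip_K and Tip_L.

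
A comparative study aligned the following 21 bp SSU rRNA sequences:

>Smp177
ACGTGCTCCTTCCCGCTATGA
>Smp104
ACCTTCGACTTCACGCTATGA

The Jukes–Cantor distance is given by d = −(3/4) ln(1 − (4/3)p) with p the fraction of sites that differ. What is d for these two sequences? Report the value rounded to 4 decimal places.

0.2865

Mismatches occur at site 3 (G↔C), site 5 (G↔T), site 7 (T↔G), site 8 (C↔A), site 13 (C↔A).
p = 5/21 = 0.238095.
d = −0.75 · ln(1 − (4/3)·0.238095) = −0.75 · ln(0.682540) = −0.75 · (-0.381934) = 0.2865.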